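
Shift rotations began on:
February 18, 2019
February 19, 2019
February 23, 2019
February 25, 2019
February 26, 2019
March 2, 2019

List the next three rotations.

March 4, 2019; March 5, 2019; March 9, 2019

Every event lands on a Monday or Tuesday or Saturday (gaps cycle 1, 4, 2, 1, 4).
So the schedule is: every Monday, Tuesday and Saturday.
Next Monday: March 4, 2019.
The following Tuesday is March 5, 2019.
Next Saturday: March 9, 2019.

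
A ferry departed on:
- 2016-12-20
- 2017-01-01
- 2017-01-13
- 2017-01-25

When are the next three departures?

2017-02-06, 2017-02-18, 2017-03-02

The spacing is 12, 12, 12 days — always 12 days.
2017-01-25 + 12 days = 2017-02-06.
2017-02-06 + 12 days = 2017-02-18.
2017-02-18 + 12 days = 2017-03-02.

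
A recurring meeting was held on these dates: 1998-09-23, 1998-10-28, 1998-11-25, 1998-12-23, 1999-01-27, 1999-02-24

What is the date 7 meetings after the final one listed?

1999-09-22

All dates are Wednesdays, 35, 28, 28, 35, 28 days apart.
Specifically, the 4th Wednesday of each month.
March 1999 — 4th Wednesday is 1999-03-24.
April 1999 — 4th Wednesday is 1999-04-28.
May 1999 — 4th Wednesday is 1999-05-26.
June 1999 — 4th Wednesday is 1999-06-23.
4th Wednesday of July 1999: 1999-07-28.
August 1999 — 4th Wednesday is 1999-08-25.
September 1999 — 4th Wednesday is 1999-09-22.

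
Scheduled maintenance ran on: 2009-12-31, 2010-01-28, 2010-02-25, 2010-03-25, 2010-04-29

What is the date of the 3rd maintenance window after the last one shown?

These are Thursdays with 28, 28, 28, 35-day gaps.
Each is the final Thursday of its month — 2009-12-31 is past the 28th, so '4th Thursday' doesn't fit.
May 2010 ends with Thursday 2010-05-27.
Last Thursday of June 2010: 2010-06-24.
Last Thursday of July 2010: 2010-07-29.

2010-07-29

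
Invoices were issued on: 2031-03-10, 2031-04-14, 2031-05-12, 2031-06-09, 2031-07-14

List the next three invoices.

2031-08-11, 2031-09-08, 2031-10-13

Gaps: 35, 28, 28, 35 days — a mix of 28 and 35. Every date is a Monday.
Each is the 2nd Monday of its month.
August 2031 — 2nd Monday is 2031-08-11.
September 2031 — 2nd Monday is 2031-09-08.
October 2031 — 2nd Monday is 2031-10-13.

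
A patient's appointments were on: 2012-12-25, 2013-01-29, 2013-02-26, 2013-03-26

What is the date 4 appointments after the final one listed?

2013-07-30

These are Tuesdays with 35, 28, 28-day gaps.
Each is the final Tuesday of its month — 2013-01-29 is past the 28th, so '4th Tuesday' doesn't fit.
Last Tuesday of April 2013: 2013-04-30.
May 2013 ends with Tuesday 2013-05-28.
June 2013 ends with Tuesday 2013-06-25.
Last Tuesday of July 2013: 2013-07-30.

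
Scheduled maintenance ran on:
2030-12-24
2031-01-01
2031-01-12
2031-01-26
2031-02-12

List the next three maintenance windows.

2031-03-04, 2031-03-27, 2031-04-22

Gaps: 8, 11, 14, 17 days — each gap is 3 larger than the previous one.
Next gap: 20 days. 2031-02-12 + 20 days = 2031-03-04.
Next gap: 23 days. 2031-03-04 + 23 days = 2031-03-27.
Next gap: 26 days. 2031-03-27 + 26 days = 2031-04-22.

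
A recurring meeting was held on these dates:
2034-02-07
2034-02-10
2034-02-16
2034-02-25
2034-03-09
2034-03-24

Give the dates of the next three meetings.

2034-04-11, 2034-05-02, 2034-05-26

Gaps: 3, 6, 9, 12, 15 days — each gap is 3 larger than the previous one.
Next gap: 18 days. 2034-03-24 + 18 days = 2034-04-11.
Next gap: 21 days. 2034-04-11 + 21 days = 2034-05-02.
Next gap: 24 days. 2034-05-02 + 24 days = 2034-05-26.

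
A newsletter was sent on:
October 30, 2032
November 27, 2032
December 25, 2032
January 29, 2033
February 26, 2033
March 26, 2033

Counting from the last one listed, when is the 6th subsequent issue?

September 24, 2033

All Saturdays; the gaps (28, 28, 35, 28, 28) vary with month length.
This is the last Saturday of each month.
April 2033 ends with Saturday April 30, 2033.
Last Saturday of May 2033: May 28, 2033.
Last Saturday of June 2033: June 25, 2033.
Last Saturday of July 2033: July 30, 2033.
Last Saturday of August 2033: August 27, 2033.
September 2033 ends with Saturday September 24, 2033.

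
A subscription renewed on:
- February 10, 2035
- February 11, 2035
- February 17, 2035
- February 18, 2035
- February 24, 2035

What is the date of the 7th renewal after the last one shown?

Gaps: 1, 6, 1, 6 days — not constant, but cyclic with period 2.
The events fall on every Saturday and Sunday.
Next Sunday: February 25, 2035.
Next Saturday: March 3, 2035.
The following Sunday is March 4, 2035.
The following Saturday is March 10, 2035.
Next Sunday: March 11, 2035.
Next Saturday: March 17, 2035.
The following Sunday is March 18, 2035.

March 18, 2035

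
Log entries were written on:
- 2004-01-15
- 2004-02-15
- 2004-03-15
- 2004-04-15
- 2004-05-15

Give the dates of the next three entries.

2004-06-15, 2004-07-15, 2004-08-15

Gaps: 31, 29, 31, 30 days — not constant. Every event is on the 15th of the month.
Pattern: the 15th of each month.
June 2004: 2004-06-15.
July 2004: 2004-07-15.
Next: August 2004 → 2004-08-15.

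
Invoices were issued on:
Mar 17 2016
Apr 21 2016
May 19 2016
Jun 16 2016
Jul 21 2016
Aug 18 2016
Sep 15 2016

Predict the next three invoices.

Oct 20 2016, Nov 17 2016, Dec 15 2016

Gaps: 35, 28, 28, 35, 28, 28 days — a mix of 28 and 35. Every date is a Thursday.
Each is the 3rd Thursday of its month.
October 2016 — 3rd Thursday is Oct 20 2016.
November 2016 — 3rd Thursday is Nov 17 2016.
3rd Thursday of December 2016: Dec 15 2016.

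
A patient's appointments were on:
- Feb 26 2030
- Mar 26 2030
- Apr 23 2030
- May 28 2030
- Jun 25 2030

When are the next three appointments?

Gaps: 28, 28, 35, 28 days — a mix of 28 and 35. Every date is a Tuesday.
Each is the 4th Tuesday of its month.
July 2030 — 4th Tuesday is Jul 23 2030.
August 2030 — 4th Tuesday is Aug 27 2030.
4th Tuesday of September 2030: Sep 24 2030.

Jul 23 2030, Aug 27 2030, Sep 24 2030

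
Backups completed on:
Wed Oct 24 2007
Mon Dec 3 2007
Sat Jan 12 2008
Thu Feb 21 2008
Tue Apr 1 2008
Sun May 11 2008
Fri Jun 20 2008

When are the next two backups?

Every event comes 40 days after the last (40, 40, 40, 40, 40, 40).
Fri Jun 20 2008 + 40 days = Wed Jul 30 2008.
Wed Jul 30 2008 + 40 days = Mon Sep 8 2008.

Wed Jul 30 2008, Mon Sep 8 2008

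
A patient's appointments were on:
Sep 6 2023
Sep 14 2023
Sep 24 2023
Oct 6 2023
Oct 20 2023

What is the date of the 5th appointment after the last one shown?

Jan 28 2024

The spacing grows by 2 each time: 8, 10, 12, 14 days.
Next gap: 16 days. Oct 20 2023 + 16 days = Nov 5 2023.
Next gap: 18 days. Nov 5 2023 + 18 days = Nov 23 2023.
Next gap: 20 days. Nov 23 2023 + 20 days = Dec 13 2023.
Next gap: 22 days. Dec 13 2023 + 22 days = Jan 4 2024.
Next gap: 24 days. Jan 4 2024 + 24 days = Jan 28 2024.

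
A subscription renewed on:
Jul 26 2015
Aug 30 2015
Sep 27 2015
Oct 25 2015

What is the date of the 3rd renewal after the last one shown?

These are Sundays with 35, 28, 28-day gaps.
Each is the final Sunday of its month — Aug 30 2015 is past the 28th, so '4th Sunday' doesn't fit.
November 2015 ends with Sunday Nov 29 2015.
Last Sunday of December 2015: Dec 27 2015.
Last Sunday of January 2016: Jan 31 2016.

Jan 31 2016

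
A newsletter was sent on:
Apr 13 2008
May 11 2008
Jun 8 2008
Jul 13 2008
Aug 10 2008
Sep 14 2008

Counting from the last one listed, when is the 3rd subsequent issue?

Dec 14 2008

All dates are Sundays, 28, 28, 35, 28, 35 days apart.
Specifically, the 2nd Sunday of each month.
2nd Sunday of October 2008: Oct 12 2008.
November 2008 — 2nd Sunday is Nov 9 2008.
December 2008 — 2nd Sunday is Dec 14 2008.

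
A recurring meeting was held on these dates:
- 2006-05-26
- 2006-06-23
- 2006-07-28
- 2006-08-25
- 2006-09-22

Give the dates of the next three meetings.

2006-10-27, 2006-11-24, 2006-12-22

Gaps: 28, 35, 28, 28 days — a mix of 28 and 35. Every date is a Friday.
Each is the 4th Friday of its month.
4th Friday of October 2006: 2006-10-27.
November 2006 — 4th Friday is 2006-11-24.
4th Friday of December 2006: 2006-12-22.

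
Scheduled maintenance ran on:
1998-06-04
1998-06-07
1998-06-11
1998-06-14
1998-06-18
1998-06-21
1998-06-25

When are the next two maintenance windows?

1998-06-28, 1998-07-02

Gaps: 3, 4, 3, 4, 3, 4 days — not constant, but cyclic with period 2.
The events fall on every Thursday and Sunday.
The following Sunday is 1998-06-28.
The following Thursday is 1998-07-02.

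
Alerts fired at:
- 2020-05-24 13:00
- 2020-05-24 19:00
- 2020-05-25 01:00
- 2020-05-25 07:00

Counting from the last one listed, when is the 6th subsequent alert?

Spacing: 6, 6, 6 h — constant 6 h.
2020-05-25 07:00 + 6 h = 2020-05-25 13:00.
2020-05-25 13:00 + 6 h = 2020-05-25 19:00.
2020-05-25 19:00 + 6 h = 2020-05-26 01:00.
2020-05-26 01:00 + 6 h = 2020-05-26 07:00.
2020-05-26 07:00 + 6 h = 2020-05-26 13:00.
2020-05-26 13:00 + 6 h = 2020-05-26 19:00.

2020-05-26 19:00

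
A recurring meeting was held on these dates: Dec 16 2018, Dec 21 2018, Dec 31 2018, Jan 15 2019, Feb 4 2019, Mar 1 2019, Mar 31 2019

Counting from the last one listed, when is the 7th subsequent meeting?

Mar 15 2020

Intervals are 5, 10, 15, 20, 25, 30 days — an arithmetic progression with common difference 5.
Next gap: 35 days. Mar 31 2019 + 35 days = May 5 2019.
Next gap: 40 days. May 5 2019 + 40 days = Jun 14 2019.
Next gap: 45 days. Jun 14 2019 + 45 days = Jul 29 2019.
Next gap: 50 days. Jul 29 2019 + 50 days = Sep 17 2019.
Next gap: 55 days. Sep 17 2019 + 55 days = Nov 11 2019.
Next gap: 60 days. Nov 11 2019 + 60 days = Jan 10 2020.
Next gap: 65 days. Jan 10 2020 + 65 days = Mar 15 2020.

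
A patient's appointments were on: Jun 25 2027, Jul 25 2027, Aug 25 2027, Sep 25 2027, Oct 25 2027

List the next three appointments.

Nov 25 2027, Dec 25 2027, Jan 25 2028

Gaps: 30, 31, 31, 30 days — not constant. Every event is on the 25th of the month.
Pattern: the 25th of each month.
Next: November 2027 → Nov 25 2027.
Next: December 2027 → Dec 25 2027.
January 2028: Jan 25 2028.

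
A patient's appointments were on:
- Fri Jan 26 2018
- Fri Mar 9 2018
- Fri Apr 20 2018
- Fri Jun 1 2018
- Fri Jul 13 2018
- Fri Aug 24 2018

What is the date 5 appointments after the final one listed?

Every event comes 42 days after the last (42, 42, 42, 42, 42).
Fri Aug 24 2018 + 42 days = Fri Oct 5 2018.
Fri Oct 5 2018 + 42 days = Fri Nov 16 2018.
Fri Nov 16 2018 + 42 days = Fri Dec 28 2018.
Fri Dec 28 2018 + 42 days = Fri Feb 8 2019.
Fri Feb 8 2019 + 42 days = Fri Mar 22 2019.

Fri Mar 22 2019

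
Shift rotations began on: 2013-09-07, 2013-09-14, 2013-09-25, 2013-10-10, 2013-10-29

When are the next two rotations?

2013-11-21, 2013-12-18

The spacing grows by 4 each time: 7, 11, 15, 19 days.
Next gap: 23 days. 2013-10-29 + 23 days = 2013-11-21.
Next gap: 27 days. 2013-11-21 + 27 days = 2013-12-18.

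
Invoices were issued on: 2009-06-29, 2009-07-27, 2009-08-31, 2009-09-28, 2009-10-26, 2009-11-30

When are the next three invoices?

2009-12-28, 2010-01-25, 2010-02-22

All Mondays; the gaps (28, 35, 28, 28, 35) vary with month length.
This is the last Monday of each month.
December 2009 ends with Monday 2009-12-28.
Last Monday of January 2010: 2010-01-25.
Last Monday of February 2010: 2010-02-22.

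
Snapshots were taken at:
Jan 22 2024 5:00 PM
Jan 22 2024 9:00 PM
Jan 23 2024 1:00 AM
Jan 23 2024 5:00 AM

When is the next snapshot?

The interval is a steady 4 hours (4, 4, 4).
Jan 23 2024 5:00 AM + 4 h = Jan 23 2024 9:00 AM.

Jan 23 2024 9:00 AM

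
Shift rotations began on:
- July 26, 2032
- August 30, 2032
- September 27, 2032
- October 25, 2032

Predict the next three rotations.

All Mondays; the gaps (35, 28, 28) vary with month length.
This is the last Monday of each month.
November 2032 ends with Monday November 29, 2032.
Last Monday of December 2032: December 27, 2032.
January 2033 ends with Monday January 31, 2033.

November 29, 2032; December 27, 2032; January 31, 2033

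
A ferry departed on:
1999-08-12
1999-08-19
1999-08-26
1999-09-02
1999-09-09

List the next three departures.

1999-09-16, 1999-09-23, 1999-09-30

The spacing is 7, 7, 7, 7 days — always 7 days.
1999-09-09 + 7 days = 1999-09-16.
1999-09-16 + 7 days = 1999-09-23.
1999-09-23 + 7 days = 1999-09-30.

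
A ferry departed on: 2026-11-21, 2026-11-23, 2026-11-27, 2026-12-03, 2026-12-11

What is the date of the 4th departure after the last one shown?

2027-02-01

Gaps: 2, 4, 6, 8 days — each gap is 2 larger than the previous one.
Next gap: 10 days. 2026-12-11 + 10 days = 2026-12-21.
Next gap: 12 days. 2026-12-21 + 12 days = 2027-01-02.
Next gap: 14 days. 2027-01-02 + 14 days = 2027-01-16.
Next gap: 16 days. 2027-01-16 + 16 days = 2027-02-01.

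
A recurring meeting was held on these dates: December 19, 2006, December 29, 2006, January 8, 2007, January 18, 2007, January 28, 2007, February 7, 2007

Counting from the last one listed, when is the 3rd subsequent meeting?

The spacing is 10, 10, 10, 10, 10 days — always 10 days.
February 7, 2007 + 10 days = February 17, 2007.
February 17, 2007 + 10 days = February 27, 2007.
February 27, 2007 + 10 days = March 9, 2007.

March 9, 2007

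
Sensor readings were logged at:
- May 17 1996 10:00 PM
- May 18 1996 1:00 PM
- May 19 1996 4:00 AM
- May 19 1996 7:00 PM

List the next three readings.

Gaps: 15, 15, 15 hours — each event is 15 hours after the previous one.
May 19 1996 7:00 PM + 15 h = May 20 1996 10:00 AM.
May 20 1996 10:00 AM + 15 h = May 21 1996 1:00 AM.
May 21 1996 1:00 AM + 15 h = May 21 1996 4:00 PM.

May 20 1996 10:00 AM, May 21 1996 1:00 AM, May 21 1996 4:00 PM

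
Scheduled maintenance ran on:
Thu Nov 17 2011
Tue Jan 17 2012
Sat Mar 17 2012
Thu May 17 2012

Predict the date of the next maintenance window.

Each date is the 17th; the gaps (61, 60, 61) track the month lengths.
The rule is the 17th of every 2 months.
July 2012: Tue Jul 17 2012.

Tue Jul 17 2012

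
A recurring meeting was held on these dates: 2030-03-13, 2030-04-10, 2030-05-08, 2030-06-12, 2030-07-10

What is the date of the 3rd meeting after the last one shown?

2030-10-09

All dates are Wednesdays, 28, 28, 35, 28 days apart.
Specifically, the 2nd Wednesday of each month.
August 2030 — 2nd Wednesday is 2030-08-14.
2nd Wednesday of September 2030: 2030-09-11.
2nd Wednesday of October 2030: 2030-10-09.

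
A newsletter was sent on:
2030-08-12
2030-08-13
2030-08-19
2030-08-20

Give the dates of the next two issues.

The gap pattern 1, 6, 1 repeats every 2 events.
These are the Mondays and Tuesdays of each week.
Next Monday: 2030-08-26.
Next Tuesday: 2030-08-27.

2030-08-26, 2030-08-27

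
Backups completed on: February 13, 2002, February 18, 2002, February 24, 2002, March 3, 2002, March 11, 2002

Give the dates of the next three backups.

March 20, 2002; March 30, 2002; April 10, 2002

Gaps: 5, 6, 7, 8 days — each gap is 1 larger than the previous one.
Next gap: 9 days. March 11, 2002 + 9 days = March 20, 2002.
Next gap: 10 days. March 20, 2002 + 10 days = March 30, 2002.
Next gap: 11 days. March 30, 2002 + 11 days = April 10, 2002.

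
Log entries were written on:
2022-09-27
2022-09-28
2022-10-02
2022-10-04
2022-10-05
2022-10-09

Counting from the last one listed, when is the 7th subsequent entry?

Gaps: 1, 4, 2, 1, 4 days — not constant, but cyclic with period 3.
The events fall on every Tuesday, Wednesday and Sunday.
The following Tuesday is 2022-10-11.
The following Wednesday is 2022-10-12.
Next Sunday: 2022-10-16.
The following Tuesday is 2022-10-18.
Next Wednesday: 2022-10-19.
Next Sunday: 2022-10-23.
The following Tuesday is 2022-10-25.

2022-10-25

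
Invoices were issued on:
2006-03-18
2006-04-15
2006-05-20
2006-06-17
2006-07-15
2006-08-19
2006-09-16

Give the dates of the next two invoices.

2006-10-21, 2006-11-18

These are Saturdays at 28- or 35-day spacing (28, 35, 28, 28, 35, 28).
The pattern: 3rd Saturday of the month.
October 2006 — 3rd Saturday is 2006-10-21.
November 2006 — 3rd Saturday is 2006-11-18.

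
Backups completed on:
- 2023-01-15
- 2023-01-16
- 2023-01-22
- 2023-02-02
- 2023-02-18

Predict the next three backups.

The spacing grows by 5 each time: 1, 6, 11, 16 days.
Next gap: 21 days. 2023-02-18 + 21 days = 2023-03-11.
Next gap: 26 days. 2023-03-11 + 26 days = 2023-04-06.
Next gap: 31 days. 2023-04-06 + 31 days = 2023-05-07.

2023-03-11, 2023-04-06, 2023-05-07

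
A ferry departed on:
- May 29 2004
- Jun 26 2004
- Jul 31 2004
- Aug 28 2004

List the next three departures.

Sep 25 2004, Oct 30 2004, Nov 27 2004

All Saturdays; the gaps (28, 35, 28) vary with month length.
This is the last Saturday of each month.
Last Saturday of September 2004: Sep 25 2004.
Last Saturday of October 2004: Oct 30 2004.
Last Saturday of November 2004: Nov 27 2004.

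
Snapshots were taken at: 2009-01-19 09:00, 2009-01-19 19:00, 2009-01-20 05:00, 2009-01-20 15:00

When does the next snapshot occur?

Gaps: 10, 10, 10 hours — each event is 10 hours after the previous one.
2009-01-20 15:00 + 10 h = 2009-01-21 01:00.

2009-01-21 01:00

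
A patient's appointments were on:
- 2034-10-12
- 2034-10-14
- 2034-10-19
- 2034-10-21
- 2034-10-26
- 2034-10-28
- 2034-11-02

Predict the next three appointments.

2034-11-04, 2034-11-09, 2034-11-11

Every event lands on a Thursday or Saturday (gaps cycle 2, 5, 2, 5, 2, 5).
So the schedule is: every Thursday and Saturday.
Next Saturday: 2034-11-04.
Next Thursday: 2034-11-09.
The following Saturday is 2034-11-11.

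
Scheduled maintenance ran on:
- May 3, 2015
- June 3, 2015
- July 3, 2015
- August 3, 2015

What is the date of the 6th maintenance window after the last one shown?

The day-of-month is always 3 (31, 30, 31 days between events).
So this recurs on the 3rd of each month.
September 2015: September 3, 2015.
October 2015: October 3, 2015.
November 2015: November 3, 2015.
Next: December 2015 → December 3, 2015.
January 2016: January 3, 2016.
Next: February 2016 → February 3, 2016.

February 3, 2016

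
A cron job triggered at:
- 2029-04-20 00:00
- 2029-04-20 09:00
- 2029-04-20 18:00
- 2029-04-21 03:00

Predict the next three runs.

2029-04-21 12:00, 2029-04-21 21:00, 2029-04-22 06:00

The interval is a steady 9 hours (9, 9, 9).
2029-04-21 03:00 + 9 h = 2029-04-21 12:00.
2029-04-21 12:00 + 9 h = 2029-04-21 21:00.
2029-04-21 21:00 + 9 h = 2029-04-22 06:00.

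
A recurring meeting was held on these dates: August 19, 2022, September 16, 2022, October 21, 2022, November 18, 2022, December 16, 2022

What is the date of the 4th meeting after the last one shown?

April 21, 2023

All dates are Fridays, 28, 35, 28, 28 days apart.
Specifically, the 3rd Friday of each month.
January 2023 — 3rd Friday is January 20, 2023.
3rd Friday of February 2023: February 17, 2023.
March 2023 — 3rd Friday is March 17, 2023.
3rd Friday of April 2023: April 21, 2023.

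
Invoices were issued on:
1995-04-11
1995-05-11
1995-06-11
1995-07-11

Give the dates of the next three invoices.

Each date is the 11th; the gaps (30, 31, 30) track the month lengths.
The rule is the 11th of each month.
Next: August 1995 → 1995-08-11.
Next: September 1995 → 1995-09-11.
October 1995: 1995-10-11.

1995-08-11, 1995-09-11, 1995-10-11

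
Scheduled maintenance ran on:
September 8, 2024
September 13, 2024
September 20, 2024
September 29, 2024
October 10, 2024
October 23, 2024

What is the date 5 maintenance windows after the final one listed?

January 26, 2025

Intervals are 5, 7, 9, 11, 13 days — an arithmetic progression with common difference 2.
Next gap: 15 days. October 23, 2024 + 15 days = November 7, 2024.
Next gap: 17 days. November 7, 2024 + 17 days = November 24, 2024.
Next gap: 19 days. November 24, 2024 + 19 days = December 13, 2024.
Next gap: 21 days. December 13, 2024 + 21 days = January 3, 2025.
Next gap: 23 days. January 3, 2025 + 23 days = January 26, 2025.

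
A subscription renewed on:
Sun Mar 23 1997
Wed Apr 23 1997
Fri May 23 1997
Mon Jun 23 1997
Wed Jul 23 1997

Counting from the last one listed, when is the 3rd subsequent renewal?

Each date is the 23rd; the gaps (31, 30, 31, 30) track the month lengths.
The rule is the 23rd of each month.
Next: August 1997 → Sat Aug 23 1997.
Next: September 1997 → Tue Sep 23 1997.
October 1997: Thu Oct 23 1997.

Thu Oct 23 1997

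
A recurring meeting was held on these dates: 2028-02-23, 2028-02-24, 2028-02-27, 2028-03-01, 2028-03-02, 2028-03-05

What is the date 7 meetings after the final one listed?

Every event lands on a Wednesday or Thursday or Sunday (gaps cycle 1, 3, 3, 1, 3).
So the schedule is: every Wednesday, Thursday and Sunday.
Next Wednesday: 2028-03-08.
The following Thursday is 2028-03-09.
The following Sunday is 2028-03-12.
Next Wednesday: 2028-03-15.
The following Thursday is 2028-03-16.
The following Sunday is 2028-03-19.
Next Wednesday: 2028-03-22.

2028-03-22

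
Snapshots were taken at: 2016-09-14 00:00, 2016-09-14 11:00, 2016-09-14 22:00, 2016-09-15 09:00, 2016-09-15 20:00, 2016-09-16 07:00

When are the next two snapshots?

2016-09-16 18:00, 2016-09-17 05:00

Gaps: 11, 11, 11, 11, 11 hours — each event is 11 hours after the previous one.
2016-09-16 07:00 + 11 h = 2016-09-16 18:00.
2016-09-16 18:00 + 11 h = 2016-09-17 05:00.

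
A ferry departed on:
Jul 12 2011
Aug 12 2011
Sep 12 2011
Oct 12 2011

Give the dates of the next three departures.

Nov 12 2011, Dec 12 2011, Jan 12 2012

Each date is the 12th; the gaps (31, 31, 30) track the month lengths.
The rule is the 12th of each month.
November 2011: Nov 12 2011.
Next: December 2011 → Dec 12 2011.
Next: January 2012 → Jan 12 2012.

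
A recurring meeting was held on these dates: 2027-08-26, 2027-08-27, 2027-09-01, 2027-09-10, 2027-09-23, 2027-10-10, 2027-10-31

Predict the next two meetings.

Gaps: 1, 5, 9, 13, 17, 21 days — each gap is 4 larger than the previous one.
Next gap: 25 days. 2027-10-31 + 25 days = 2027-11-25.
Next gap: 29 days. 2027-11-25 + 29 days = 2027-12-24.

2027-11-25, 2027-12-24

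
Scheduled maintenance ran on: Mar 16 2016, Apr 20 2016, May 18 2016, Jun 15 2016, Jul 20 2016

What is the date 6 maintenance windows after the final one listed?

These are Wednesdays at 28- or 35-day spacing (35, 28, 28, 35).
The pattern: 3rd Wednesday of the month.
3rd Wednesday of August 2016: Aug 17 2016.
3rd Wednesday of September 2016: Sep 21 2016.
3rd Wednesday of October 2016: Oct 19 2016.
November 2016 — 3rd Wednesday is Nov 16 2016.
3rd Wednesday of December 2016: Dec 21 2016.
3rd Wednesday of January 2017: Jan 18 2017.

Jan 18 2017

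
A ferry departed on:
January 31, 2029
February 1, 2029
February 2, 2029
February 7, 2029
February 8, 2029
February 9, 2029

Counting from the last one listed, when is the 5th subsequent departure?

The gap pattern 1, 1, 5, 1, 1 repeats every 3 events.
These are the Wednesdays, Thursdays and Fridays of each week.
Next Wednesday: February 14, 2029.
The following Thursday is February 15, 2029.
Next Friday: February 16, 2029.
The following Wednesday is February 21, 2029.
The following Thursday is February 22, 2029.

February 22, 2029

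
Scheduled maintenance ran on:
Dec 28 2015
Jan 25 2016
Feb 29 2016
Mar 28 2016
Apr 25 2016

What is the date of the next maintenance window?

May 30 2016

All Mondays; the gaps (28, 35, 28, 28) vary with month length.
This is the last Monday of each month.
Last Monday of May 2016: May 30 2016.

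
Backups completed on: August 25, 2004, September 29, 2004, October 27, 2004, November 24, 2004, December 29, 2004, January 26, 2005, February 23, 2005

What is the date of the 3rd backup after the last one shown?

May 25, 2005

These are Wednesdays with 35, 28, 28, 35, 28, 28-day gaps.
Each is the final Wednesday of its month — September 29, 2004 is past the 28th, so '4th Wednesday' doesn't fit.
Last Wednesday of March 2005: March 30, 2005.
April 2005 ends with Wednesday April 27, 2005.
May 2005 ends with Wednesday May 25, 2005.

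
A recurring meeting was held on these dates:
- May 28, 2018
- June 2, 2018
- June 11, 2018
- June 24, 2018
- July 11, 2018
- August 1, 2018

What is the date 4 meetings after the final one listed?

December 3, 2018

Intervals are 5, 9, 13, 17, 21 days — an arithmetic progression with common difference 4.
Next gap: 25 days. August 1, 2018 + 25 days = August 26, 2018.
Next gap: 29 days. August 26, 2018 + 29 days = September 24, 2018.
Next gap: 33 days. September 24, 2018 + 33 days = October 27, 2018.
Next gap: 37 days. October 27, 2018 + 37 days = December 3, 2018.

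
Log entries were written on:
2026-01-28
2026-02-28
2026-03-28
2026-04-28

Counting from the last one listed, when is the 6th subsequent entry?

Each date is the 28th; the gaps (31, 28, 31) track the month lengths.
The rule is the 28th of each month.
May 2026: 2026-05-28.
Next: June 2026 → 2026-06-28.
Next: July 2026 → 2026-07-28.
Next: August 2026 → 2026-08-28.
September 2026: 2026-09-28.
October 2026: 2026-10-28.

2026-10-28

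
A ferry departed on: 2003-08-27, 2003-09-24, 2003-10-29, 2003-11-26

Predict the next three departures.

All Wednesdays; the gaps (28, 35, 28) vary with month length.
This is the last Wednesday of each month.
Last Wednesday of December 2003: 2003-12-31.
January 2004 ends with Wednesday 2004-01-28.
February 2004 ends with Wednesday 2004-02-25.

2003-12-31, 2004-01-28, 2004-02-25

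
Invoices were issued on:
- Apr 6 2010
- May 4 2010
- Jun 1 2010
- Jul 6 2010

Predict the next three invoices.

Aug 3 2010, Sep 7 2010, Oct 5 2010

All dates are Tuesdays, 28, 28, 35 days apart.
Specifically, the 1st Tuesday of each month.
1st Tuesday of August 2010: Aug 3 2010.
September 2010 — 1st Tuesday is Sep 7 2010.
October 2010 — 1st Tuesday is Oct 5 2010.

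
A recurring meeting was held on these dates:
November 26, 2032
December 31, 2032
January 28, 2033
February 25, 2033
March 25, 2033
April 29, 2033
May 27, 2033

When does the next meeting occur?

These are Fridays with 35, 28, 28, 28, 35, 28-day gaps.
Each is the final Friday of its month — December 31, 2032 is past the 28th, so '4th Friday' doesn't fit.
Last Friday of June 2033: June 24, 2033.

June 24, 2033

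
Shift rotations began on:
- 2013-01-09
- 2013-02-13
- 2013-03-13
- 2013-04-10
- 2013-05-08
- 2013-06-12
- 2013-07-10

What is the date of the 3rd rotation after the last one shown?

2013-10-09

All dates are Wednesdays, 35, 28, 28, 28, 35, 28 days apart.
Specifically, the 2nd Wednesday of each month.
August 2013 — 2nd Wednesday is 2013-08-14.
2nd Wednesday of September 2013: 2013-09-11.
2nd Wednesday of October 2013: 2013-10-09.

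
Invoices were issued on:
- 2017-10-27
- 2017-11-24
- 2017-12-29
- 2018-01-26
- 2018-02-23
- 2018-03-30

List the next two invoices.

2018-04-27, 2018-05-25

All Fridays; the gaps (28, 35, 28, 28, 35) vary with month length.
This is the last Friday of each month.
April 2018 ends with Friday 2018-04-27.
Last Friday of May 2018: 2018-05-25.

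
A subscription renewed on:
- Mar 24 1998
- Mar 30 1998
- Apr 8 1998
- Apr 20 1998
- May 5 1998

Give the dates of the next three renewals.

May 23 1998, Jun 13 1998, Jul 7 1998

The spacing grows by 3 each time: 6, 9, 12, 15 days.
Next gap: 18 days. May 5 1998 + 18 days = May 23 1998.
Next gap: 21 days. May 23 1998 + 21 days = Jun 13 1998.
Next gap: 24 days. Jun 13 1998 + 24 days = Jul 7 1998.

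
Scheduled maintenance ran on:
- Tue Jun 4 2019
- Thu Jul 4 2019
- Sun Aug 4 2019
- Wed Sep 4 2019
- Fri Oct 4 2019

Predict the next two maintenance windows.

Mon Nov 4 2019, Wed Dec 4 2019

Each date is the 4th; the gaps (30, 31, 31, 30) track the month lengths.
The rule is the 4th of each month.
November 2019: Mon Nov 4 2019.
Next: December 2019 → Wed Dec 4 2019.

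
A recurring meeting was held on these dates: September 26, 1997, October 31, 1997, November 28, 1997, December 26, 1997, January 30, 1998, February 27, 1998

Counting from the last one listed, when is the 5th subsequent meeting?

All Fridays; the gaps (35, 28, 28, 35, 28) vary with month length.
This is the last Friday of each month.
Last Friday of March 1998: March 27, 1998.
April 1998 ends with Friday April 24, 1998.
Last Friday of May 1998: May 29, 1998.
June 1998 ends with Friday June 26, 1998.
Last Friday of July 1998: July 31, 1998.

July 31, 1998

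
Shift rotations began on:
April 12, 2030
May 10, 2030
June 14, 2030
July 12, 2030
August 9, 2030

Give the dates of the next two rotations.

All dates are Fridays, 28, 35, 28, 28 days apart.
Specifically, the 2nd Friday of each month.
September 2030 — 2nd Friday is September 13, 2030.
October 2030 — 2nd Friday is October 11, 2030.

September 13, 2030; October 11, 2030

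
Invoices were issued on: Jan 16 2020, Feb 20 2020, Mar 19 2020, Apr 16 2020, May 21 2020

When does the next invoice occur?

Jun 18 2020

These are Thursdays at 28- or 35-day spacing (35, 28, 28, 35).
The pattern: 3rd Thursday of the month.
3rd Thursday of June 2020: Jun 18 2020.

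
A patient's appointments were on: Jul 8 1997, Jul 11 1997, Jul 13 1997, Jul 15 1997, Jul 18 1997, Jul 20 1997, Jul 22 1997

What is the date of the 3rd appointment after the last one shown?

Jul 29 1997

The gap pattern 3, 2, 2, 3, 2, 2 repeats every 3 events.
These are the Tuesdays, Fridays and Sundays of each week.
Next Friday: Jul 25 1997.
The following Sunday is Jul 27 1997.
The following Tuesday is Jul 29 1997.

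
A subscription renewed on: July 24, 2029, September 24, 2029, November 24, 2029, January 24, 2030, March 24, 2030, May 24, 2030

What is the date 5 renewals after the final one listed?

The day-of-month is always 24 (62, 61, 61, 59, 61 days between events).
So this recurs on the 24th of every 2 months.
Next: July 2030 → July 24, 2030.
Next: September 2030 → September 24, 2030.
November 2030: November 24, 2030.
January 2031: January 24, 2031.
Next: March 2031 → March 24, 2031.

March 24, 2031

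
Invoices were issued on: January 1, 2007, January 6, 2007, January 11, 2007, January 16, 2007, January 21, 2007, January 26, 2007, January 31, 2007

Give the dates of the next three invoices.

February 5, 2007; February 10, 2007; February 15, 2007

The spacing is 5, 5, 5, 5, 5, 5 days — always 5 days.
January 31, 2007 + 5 days = February 5, 2007.
February 5, 2007 + 5 days = February 10, 2007.
February 10, 2007 + 5 days = February 15, 2007.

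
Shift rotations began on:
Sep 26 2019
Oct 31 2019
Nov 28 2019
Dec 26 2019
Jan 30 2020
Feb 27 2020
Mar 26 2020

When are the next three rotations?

All Thursdays; the gaps (35, 28, 28, 35, 28, 28) vary with month length.
This is the last Thursday of each month.
April 2020 ends with Thursday Apr 30 2020.
May 2020 ends with Thursday May 28 2020.
Last Thursday of June 2020: Jun 25 2020.

Apr 30 2020, May 28 2020, Jun 25 2020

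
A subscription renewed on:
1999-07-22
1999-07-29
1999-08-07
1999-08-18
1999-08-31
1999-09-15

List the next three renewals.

1999-10-02, 1999-10-21, 1999-11-11

Intervals are 7, 9, 11, 13, 15 days — an arithmetic progression with common difference 2.
Next gap: 17 days. 1999-09-15 + 17 days = 1999-10-02.
Next gap: 19 days. 1999-10-02 + 19 days = 1999-10-21.
Next gap: 21 days. 1999-10-21 + 21 days = 1999-11-11.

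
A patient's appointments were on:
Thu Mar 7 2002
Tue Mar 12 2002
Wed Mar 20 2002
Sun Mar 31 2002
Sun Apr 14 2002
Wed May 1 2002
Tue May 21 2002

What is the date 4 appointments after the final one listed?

Intervals are 5, 8, 11, 14, 17, 20 days — an arithmetic progression with common difference 3.
Next gap: 23 days. Tue May 21 2002 + 23 days = Thu Jun 13 2002.
Next gap: 26 days. Thu Jun 13 2002 + 26 days = Tue Jul 9 2002.
Next gap: 29 days. Tue Jul 9 2002 + 29 days = Wed Aug 7 2002.
Next gap: 32 days. Wed Aug 7 2002 + 32 days = Sun Sep 8 2002.

Sun Sep 8 2002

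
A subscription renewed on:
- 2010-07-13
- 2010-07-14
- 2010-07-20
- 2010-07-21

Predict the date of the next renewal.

2010-07-27

The gap pattern 1, 6, 1 repeats every 2 events.
These are the Tuesdays and Wednesdays of each week.
Next Tuesday: 2010-07-27.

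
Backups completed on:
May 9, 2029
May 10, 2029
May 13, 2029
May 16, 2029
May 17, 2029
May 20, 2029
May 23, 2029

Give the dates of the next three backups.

Every event lands on a Wednesday or Thursday or Sunday (gaps cycle 1, 3, 3, 1, 3, 3).
So the schedule is: every Wednesday, Thursday and Sunday.
Next Thursday: May 24, 2029.
The following Sunday is May 27, 2029.
The following Wednesday is May 30, 2029.

May 24, 2029; May 27, 2029; May 30, 2029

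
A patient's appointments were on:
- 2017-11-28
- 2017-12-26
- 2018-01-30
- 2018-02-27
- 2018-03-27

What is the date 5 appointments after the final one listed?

These are Tuesdays with 28, 35, 28, 28-day gaps.
Each is the final Tuesday of its month — 2018-01-30 is past the 28th, so '4th Tuesday' doesn't fit.
Last Tuesday of April 2018: 2018-04-24.
May 2018 ends with Tuesday 2018-05-29.
June 2018 ends with Tuesday 2018-06-26.
Last Tuesday of July 2018: 2018-07-31.
Last Tuesday of August 2018: 2018-08-28.

2018-08-28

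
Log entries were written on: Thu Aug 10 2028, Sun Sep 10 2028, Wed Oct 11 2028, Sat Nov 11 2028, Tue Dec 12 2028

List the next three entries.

Gaps between consecutive events: 31, 31, 31, 31 days — a constant 31-day interval.
Tue Dec 12 2028 + 31 days = Fri Jan 12 2029.
Fri Jan 12 2029 + 31 days = Mon Feb 12 2029.
Mon Feb 12 2029 + 31 days = Thu Mar 15 2029.

Fri Jan 12 2029, Mon Feb 12 2029, Thu Mar 15 2029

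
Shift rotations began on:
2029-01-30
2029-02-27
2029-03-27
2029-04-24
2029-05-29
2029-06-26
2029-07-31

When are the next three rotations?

All Tuesdays; the gaps (28, 28, 28, 35, 28, 35) vary with month length.
This is the last Tuesday of each month.
August 2029 ends with Tuesday 2029-08-28.
Last Tuesday of September 2029: 2029-09-25.
Last Tuesday of October 2029: 2029-10-30.

2029-08-28, 2029-09-25, 2029-10-30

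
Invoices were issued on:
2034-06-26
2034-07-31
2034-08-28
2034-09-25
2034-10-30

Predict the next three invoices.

These are Mondays with 35, 28, 28, 35-day gaps.
Each is the final Monday of its month — 2034-07-31 is past the 28th, so '4th Monday' doesn't fit.
November 2034 ends with Monday 2034-11-27.
December 2034 ends with Monday 2034-12-25.
January 2035 ends with Monday 2035-01-29.

2034-11-27, 2034-12-25, 2035-01-29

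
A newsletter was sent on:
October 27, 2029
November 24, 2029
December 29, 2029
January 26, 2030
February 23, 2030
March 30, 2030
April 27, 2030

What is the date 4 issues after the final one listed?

August 31, 2030

These are Saturdays with 28, 35, 28, 28, 35, 28-day gaps.
Each is the final Saturday of its month — December 29, 2029 is past the 28th, so '4th Saturday' doesn't fit.
Last Saturday of May 2030: May 25, 2030.
June 2030 ends with Saturday June 29, 2030.
Last Saturday of July 2030: July 27, 2030.
Last Saturday of August 2030: August 31, 2030.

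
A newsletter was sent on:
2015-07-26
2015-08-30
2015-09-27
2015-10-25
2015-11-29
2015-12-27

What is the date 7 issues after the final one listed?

All Sundays; the gaps (35, 28, 28, 35, 28) vary with month length.
This is the last Sunday of each month.
Last Sunday of January 2016: 2016-01-31.
Last Sunday of February 2016: 2016-02-28.
Last Sunday of March 2016: 2016-03-27.
Last Sunday of April 2016: 2016-04-24.
Last Sunday of May 2016: 2016-05-29.
June 2016 ends with Sunday 2016-06-26.
July 2016 ends with Sunday 2016-07-31.

2016-07-31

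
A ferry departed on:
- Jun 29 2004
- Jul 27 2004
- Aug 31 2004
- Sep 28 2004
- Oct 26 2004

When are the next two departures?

Nov 30 2004, Dec 28 2004

Every date is a Tuesday; gaps 28, 35, 28, 28 days.
Each is the last Tuesday of its month (at least one falls on the 29th or later, ruling out '4th Tuesday').
November 2004 ends with Tuesday Nov 30 2004.
December 2004 ends with Tuesday Dec 28 2004.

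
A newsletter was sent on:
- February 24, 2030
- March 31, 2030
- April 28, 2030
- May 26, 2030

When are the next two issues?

June 30, 2030; July 28, 2030

All Sundays; the gaps (35, 28, 28) vary with month length.
This is the last Sunday of each month.
June 2030 ends with Sunday June 30, 2030.
July 2030 ends with Sunday July 28, 2030.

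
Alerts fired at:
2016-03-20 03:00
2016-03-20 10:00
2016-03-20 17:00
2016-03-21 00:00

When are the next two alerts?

Spacing: 7, 7, 7 h — constant 7 h.
2016-03-21 00:00 + 7 h = 2016-03-21 07:00.
2016-03-21 07:00 + 7 h = 2016-03-21 14:00.

2016-03-21 07:00, 2016-03-21 14:00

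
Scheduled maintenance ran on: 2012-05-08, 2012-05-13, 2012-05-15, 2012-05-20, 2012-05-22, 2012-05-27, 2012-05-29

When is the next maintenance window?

2012-06-03

The gap pattern 5, 2, 5, 2, 5, 2 repeats every 2 events.
These are the Tuesdays and Sundays of each week.
Next Sunday: 2012-06-03.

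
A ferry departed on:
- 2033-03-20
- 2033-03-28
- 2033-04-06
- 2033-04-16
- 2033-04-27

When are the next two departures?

The spacing grows by 1 each time: 8, 9, 10, 11 days.
Next gap: 12 days. 2033-04-27 + 12 days = 2033-05-09.
Next gap: 13 days. 2033-05-09 + 13 days = 2033-05-22.

2033-05-09, 2033-05-22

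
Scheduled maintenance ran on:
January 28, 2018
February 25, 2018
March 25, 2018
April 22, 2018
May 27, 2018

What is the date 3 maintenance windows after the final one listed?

August 26, 2018

Gaps: 28, 28, 28, 35 days — a mix of 28 and 35. Every date is a Sunday.
Each is the 4th Sunday of its month.
4th Sunday of June 2018: June 24, 2018.
4th Sunday of July 2018: July 22, 2018.
4th Sunday of August 2018: August 26, 2018.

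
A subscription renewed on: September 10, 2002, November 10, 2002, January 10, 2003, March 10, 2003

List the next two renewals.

The day-of-month is always 10 (61, 61, 59 days between events).
So this recurs on the 10th of every 2 months.
Next: May 2003 → May 10, 2003.
Next: July 2003 → July 10, 2003.

May 10, 2003; July 10, 2003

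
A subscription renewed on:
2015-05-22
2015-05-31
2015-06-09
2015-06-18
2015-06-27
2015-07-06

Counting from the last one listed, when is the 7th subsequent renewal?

The spacing is 9, 9, 9, 9, 9 days — always 9 days.
2015-07-06 + 9 days = 2015-07-15.
2015-07-15 + 9 days = 2015-07-24.
2015-07-24 + 9 days = 2015-08-02.
2015-08-02 + 9 days = 2015-08-11.
2015-08-11 + 9 days = 2015-08-20.
2015-08-20 + 9 days = 2015-08-29.
2015-08-29 + 9 days = 2015-09-07.

2015-09-07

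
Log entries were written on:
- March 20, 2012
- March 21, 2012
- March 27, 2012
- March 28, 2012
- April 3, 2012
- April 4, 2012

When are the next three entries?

April 10, 2012; April 11, 2012; April 17, 2012

The gap pattern 1, 6, 1, 6, 1 repeats every 2 events.
These are the Tuesdays and Wednesdays of each week.
The following Tuesday is April 10, 2012.
The following Wednesday is April 11, 2012.
Next Tuesday: April 17, 2012.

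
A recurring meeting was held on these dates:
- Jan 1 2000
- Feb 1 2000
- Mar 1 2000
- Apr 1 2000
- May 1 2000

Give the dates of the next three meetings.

Jun 1 2000, Jul 1 2000, Aug 1 2000

The day-of-month is always 1 (31, 29, 31, 30 days between events).
So this recurs on the 1st of each month.
Next: June 2000 → Jun 1 2000.
July 2000: Jul 1 2000.
Next: August 2000 → Aug 1 2000.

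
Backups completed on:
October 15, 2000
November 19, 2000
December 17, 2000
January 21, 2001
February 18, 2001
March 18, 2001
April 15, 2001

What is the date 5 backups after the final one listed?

These are Sundays at 28- or 35-day spacing (35, 28, 35, 28, 28, 28).
The pattern: 3rd Sunday of the month.
3rd Sunday of May 2001: May 20, 2001.
3rd Sunday of June 2001: June 17, 2001.
3rd Sunday of July 2001: July 15, 2001.
3rd Sunday of August 2001: August 19, 2001.
3rd Sunday of September 2001: September 16, 2001.

September 16, 2001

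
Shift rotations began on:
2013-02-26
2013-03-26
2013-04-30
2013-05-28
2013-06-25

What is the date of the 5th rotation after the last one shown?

2013-11-26

These are Tuesdays with 28, 35, 28, 28-day gaps.
Each is the final Tuesday of its month — 2013-04-30 is past the 28th, so '4th Tuesday' doesn't fit.
July 2013 ends with Tuesday 2013-07-30.
Last Tuesday of August 2013: 2013-08-27.
Last Tuesday of September 2013: 2013-09-24.
October 2013 ends with Tuesday 2013-10-29.
November 2013 ends with Tuesday 2013-11-26.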